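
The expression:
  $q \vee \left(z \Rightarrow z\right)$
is always true.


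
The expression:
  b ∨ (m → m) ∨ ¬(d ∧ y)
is always true.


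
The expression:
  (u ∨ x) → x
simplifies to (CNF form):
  x ∨ ¬u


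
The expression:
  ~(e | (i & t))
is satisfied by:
  {e: False, t: False, i: False}
  {i: True, e: False, t: False}
  {t: True, e: False, i: False}


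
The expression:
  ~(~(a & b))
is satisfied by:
  {a: True, b: True}


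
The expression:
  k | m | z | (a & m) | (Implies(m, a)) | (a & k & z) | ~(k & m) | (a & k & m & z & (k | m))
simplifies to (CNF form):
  True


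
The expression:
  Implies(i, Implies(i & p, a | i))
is always true.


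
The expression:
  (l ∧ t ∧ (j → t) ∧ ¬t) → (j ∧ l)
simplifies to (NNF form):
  True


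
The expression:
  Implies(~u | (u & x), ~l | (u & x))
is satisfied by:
  {u: True, l: False}
  {l: False, u: False}
  {l: True, u: True}


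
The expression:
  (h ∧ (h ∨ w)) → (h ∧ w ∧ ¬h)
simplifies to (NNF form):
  ¬h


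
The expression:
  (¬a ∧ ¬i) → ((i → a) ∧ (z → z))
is always true.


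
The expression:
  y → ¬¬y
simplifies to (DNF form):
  True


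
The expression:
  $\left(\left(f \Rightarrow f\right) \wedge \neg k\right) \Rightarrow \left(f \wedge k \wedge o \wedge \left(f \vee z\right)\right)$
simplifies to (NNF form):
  $k$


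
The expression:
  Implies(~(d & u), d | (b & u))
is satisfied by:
  {d: True, u: True, b: True}
  {d: True, u: True, b: False}
  {d: True, b: True, u: False}
  {d: True, b: False, u: False}
  {u: True, b: True, d: False}


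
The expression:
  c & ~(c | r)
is never true.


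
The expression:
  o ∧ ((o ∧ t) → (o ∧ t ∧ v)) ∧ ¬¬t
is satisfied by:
  {t: True, o: True, v: True}


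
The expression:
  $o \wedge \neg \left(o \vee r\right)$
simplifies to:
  $\text{False}$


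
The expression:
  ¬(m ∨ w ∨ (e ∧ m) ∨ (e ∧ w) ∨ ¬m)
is never true.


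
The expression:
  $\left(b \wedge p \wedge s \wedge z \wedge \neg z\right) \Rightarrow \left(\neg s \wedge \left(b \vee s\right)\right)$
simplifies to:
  $\text{True}$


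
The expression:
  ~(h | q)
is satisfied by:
  {q: False, h: False}


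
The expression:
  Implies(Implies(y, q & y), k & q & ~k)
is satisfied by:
  {y: True, q: False}


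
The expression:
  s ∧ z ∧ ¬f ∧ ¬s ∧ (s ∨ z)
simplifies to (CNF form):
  False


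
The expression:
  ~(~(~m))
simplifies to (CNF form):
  ~m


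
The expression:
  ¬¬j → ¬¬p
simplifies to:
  p ∨ ¬j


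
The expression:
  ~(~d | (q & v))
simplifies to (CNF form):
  d & (~q | ~v)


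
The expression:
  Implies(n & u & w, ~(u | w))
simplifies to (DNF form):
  ~n | ~u | ~w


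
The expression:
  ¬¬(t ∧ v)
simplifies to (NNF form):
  t ∧ v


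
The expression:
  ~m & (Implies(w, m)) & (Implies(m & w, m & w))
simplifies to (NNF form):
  ~m & ~w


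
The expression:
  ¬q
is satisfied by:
  {q: False}


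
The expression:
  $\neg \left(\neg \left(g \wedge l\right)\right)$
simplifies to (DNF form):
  $g \wedge l$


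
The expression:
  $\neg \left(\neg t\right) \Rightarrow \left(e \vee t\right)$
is always true.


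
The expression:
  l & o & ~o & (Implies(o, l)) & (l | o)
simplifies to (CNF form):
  False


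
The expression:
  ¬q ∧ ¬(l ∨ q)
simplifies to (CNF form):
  ¬l ∧ ¬q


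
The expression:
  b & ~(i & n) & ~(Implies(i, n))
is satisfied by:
  {i: True, b: True, n: False}


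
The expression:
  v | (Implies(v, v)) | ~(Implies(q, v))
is always true.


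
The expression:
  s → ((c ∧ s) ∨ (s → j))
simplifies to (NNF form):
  c ∨ j ∨ ¬s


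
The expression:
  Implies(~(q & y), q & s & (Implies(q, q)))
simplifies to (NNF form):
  q & (s | y)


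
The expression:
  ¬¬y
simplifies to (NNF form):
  y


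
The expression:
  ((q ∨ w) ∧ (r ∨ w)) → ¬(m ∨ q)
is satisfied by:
  {m: False, w: False, q: False, r: False}
  {r: True, m: False, w: False, q: False}
  {m: True, r: False, w: False, q: False}
  {r: True, m: True, w: False, q: False}
  {q: True, r: False, m: False, w: False}
  {q: True, m: True, r: False, w: False}
  {w: True, q: False, m: False, r: False}
  {w: True, r: True, q: False, m: False}


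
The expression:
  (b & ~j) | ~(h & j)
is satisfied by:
  {h: False, j: False}
  {j: True, h: False}
  {h: True, j: False}


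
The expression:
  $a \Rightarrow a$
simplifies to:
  $\text{True}$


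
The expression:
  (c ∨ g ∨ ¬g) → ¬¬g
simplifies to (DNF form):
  g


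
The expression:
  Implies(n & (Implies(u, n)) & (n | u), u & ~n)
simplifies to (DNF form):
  ~n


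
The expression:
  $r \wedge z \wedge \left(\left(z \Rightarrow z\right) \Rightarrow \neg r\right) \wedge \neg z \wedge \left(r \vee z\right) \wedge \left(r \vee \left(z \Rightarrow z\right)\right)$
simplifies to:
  $\text{False}$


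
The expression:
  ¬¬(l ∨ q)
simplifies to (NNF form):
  l ∨ q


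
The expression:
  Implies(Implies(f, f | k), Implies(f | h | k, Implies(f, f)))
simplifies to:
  True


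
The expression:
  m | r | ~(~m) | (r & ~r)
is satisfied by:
  {r: True, m: True}
  {r: True, m: False}
  {m: True, r: False}


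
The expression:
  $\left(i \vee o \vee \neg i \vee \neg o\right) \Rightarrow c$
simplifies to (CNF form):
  $c$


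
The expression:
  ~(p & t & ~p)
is always true.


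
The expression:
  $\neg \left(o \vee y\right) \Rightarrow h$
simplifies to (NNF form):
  $h \vee o \vee y$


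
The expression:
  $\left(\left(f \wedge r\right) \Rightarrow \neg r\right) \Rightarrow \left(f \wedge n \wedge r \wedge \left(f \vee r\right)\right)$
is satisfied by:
  {r: True, f: True}


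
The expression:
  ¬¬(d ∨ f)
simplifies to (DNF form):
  d ∨ f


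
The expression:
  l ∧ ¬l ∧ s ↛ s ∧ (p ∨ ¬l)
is never true.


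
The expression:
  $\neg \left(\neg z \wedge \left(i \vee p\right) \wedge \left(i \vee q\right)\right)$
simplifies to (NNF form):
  $z \vee \left(\neg i \wedge \neg p\right) \vee \left(\neg i \wedge \neg q\right)$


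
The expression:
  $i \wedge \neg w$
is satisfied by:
  {i: True, w: False}


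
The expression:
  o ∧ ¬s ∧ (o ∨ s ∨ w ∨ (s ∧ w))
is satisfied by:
  {o: True, s: False}


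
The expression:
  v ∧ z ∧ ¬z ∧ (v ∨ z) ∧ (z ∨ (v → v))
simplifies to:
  False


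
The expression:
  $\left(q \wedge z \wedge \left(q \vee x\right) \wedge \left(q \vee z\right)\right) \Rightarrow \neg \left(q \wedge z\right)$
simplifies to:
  $\neg q \vee \neg z$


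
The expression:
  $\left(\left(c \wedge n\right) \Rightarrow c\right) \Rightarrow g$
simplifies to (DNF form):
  $g$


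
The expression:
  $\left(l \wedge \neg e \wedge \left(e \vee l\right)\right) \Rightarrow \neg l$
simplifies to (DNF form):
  $e \vee \neg l$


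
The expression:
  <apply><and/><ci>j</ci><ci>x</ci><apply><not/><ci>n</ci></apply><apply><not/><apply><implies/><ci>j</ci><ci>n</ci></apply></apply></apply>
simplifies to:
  <apply><and/><ci>j</ci><ci>x</ci><apply><not/><ci>n</ci></apply></apply>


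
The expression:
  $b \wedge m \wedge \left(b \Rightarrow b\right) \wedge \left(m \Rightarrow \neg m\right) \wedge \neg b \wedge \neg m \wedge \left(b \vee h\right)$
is never true.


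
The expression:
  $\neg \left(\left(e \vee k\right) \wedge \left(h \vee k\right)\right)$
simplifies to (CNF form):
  $\neg k \wedge \left(\neg e \vee \neg h\right)$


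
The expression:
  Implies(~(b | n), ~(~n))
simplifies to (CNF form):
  b | n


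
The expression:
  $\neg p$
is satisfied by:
  {p: False}


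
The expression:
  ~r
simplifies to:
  ~r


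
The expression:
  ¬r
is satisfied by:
  {r: False}


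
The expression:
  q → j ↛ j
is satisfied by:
  {q: False}


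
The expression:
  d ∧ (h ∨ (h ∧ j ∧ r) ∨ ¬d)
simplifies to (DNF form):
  d ∧ h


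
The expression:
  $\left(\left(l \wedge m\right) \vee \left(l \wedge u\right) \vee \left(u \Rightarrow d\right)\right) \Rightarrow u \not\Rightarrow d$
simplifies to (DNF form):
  $u \wedge \neg d$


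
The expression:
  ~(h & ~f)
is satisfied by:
  {f: True, h: False}
  {h: False, f: False}
  {h: True, f: True}


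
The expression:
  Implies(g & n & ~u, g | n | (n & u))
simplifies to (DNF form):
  True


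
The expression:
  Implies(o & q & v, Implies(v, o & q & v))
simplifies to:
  True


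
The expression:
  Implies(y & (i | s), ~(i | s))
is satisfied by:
  {i: False, y: False, s: False}
  {s: True, i: False, y: False}
  {i: True, s: False, y: False}
  {s: True, i: True, y: False}
  {y: True, s: False, i: False}


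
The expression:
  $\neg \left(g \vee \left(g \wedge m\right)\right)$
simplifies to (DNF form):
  $\neg g$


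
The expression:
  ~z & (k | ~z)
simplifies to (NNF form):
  ~z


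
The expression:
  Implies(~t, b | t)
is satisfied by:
  {b: True, t: True}
  {b: True, t: False}
  {t: True, b: False}


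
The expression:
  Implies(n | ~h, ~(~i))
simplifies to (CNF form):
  (h | i) & (i | ~n)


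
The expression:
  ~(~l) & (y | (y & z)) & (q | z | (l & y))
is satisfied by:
  {y: True, l: True}


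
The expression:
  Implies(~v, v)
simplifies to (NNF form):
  v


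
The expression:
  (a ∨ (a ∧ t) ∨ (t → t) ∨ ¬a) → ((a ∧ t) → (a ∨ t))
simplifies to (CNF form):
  True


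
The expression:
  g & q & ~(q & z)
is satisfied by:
  {g: True, q: True, z: False}


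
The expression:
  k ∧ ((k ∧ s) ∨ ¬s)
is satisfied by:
  {k: True}


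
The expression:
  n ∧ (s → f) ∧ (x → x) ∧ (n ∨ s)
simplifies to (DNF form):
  (f ∧ n) ∨ (n ∧ ¬s)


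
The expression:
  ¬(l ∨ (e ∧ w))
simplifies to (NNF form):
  ¬l ∧ (¬e ∨ ¬w)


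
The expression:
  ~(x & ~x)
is always true.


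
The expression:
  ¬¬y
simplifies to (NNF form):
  y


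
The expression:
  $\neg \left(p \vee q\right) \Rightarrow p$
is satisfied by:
  {q: True, p: True}
  {q: True, p: False}
  {p: True, q: False}


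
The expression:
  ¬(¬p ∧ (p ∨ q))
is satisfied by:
  {p: True, q: False}
  {q: False, p: False}
  {q: True, p: True}


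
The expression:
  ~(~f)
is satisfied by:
  {f: True}


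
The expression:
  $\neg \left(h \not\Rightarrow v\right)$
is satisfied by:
  {v: True, h: False}
  {h: False, v: False}
  {h: True, v: True}


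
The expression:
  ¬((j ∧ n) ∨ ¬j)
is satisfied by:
  {j: True, n: False}


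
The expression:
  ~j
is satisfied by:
  {j: False}


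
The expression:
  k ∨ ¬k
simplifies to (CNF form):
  True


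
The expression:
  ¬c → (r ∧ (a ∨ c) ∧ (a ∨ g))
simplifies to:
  c ∨ (a ∧ r)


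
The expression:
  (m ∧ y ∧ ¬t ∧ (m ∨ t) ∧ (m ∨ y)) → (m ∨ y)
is always true.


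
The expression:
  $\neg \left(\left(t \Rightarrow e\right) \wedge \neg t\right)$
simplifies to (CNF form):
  $t$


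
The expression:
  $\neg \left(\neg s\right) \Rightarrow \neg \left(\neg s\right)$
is always true.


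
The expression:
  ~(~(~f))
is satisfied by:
  {f: False}


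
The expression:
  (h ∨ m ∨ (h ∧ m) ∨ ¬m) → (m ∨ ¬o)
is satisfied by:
  {m: True, o: False}
  {o: False, m: False}
  {o: True, m: True}


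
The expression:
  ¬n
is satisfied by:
  {n: False}


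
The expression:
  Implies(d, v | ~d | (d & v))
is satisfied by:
  {v: True, d: False}
  {d: False, v: False}
  {d: True, v: True}


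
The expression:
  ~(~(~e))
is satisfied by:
  {e: False}


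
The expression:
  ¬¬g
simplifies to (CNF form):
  g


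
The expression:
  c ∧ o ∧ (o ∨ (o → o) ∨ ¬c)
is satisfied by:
  {c: True, o: True}


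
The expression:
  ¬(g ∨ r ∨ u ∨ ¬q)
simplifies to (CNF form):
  q ∧ ¬g ∧ ¬r ∧ ¬u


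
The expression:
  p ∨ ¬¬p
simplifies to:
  p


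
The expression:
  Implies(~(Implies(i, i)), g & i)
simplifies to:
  True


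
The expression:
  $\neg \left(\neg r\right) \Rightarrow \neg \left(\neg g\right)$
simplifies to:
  $g \vee \neg r$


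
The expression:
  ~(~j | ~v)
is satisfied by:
  {j: True, v: True}


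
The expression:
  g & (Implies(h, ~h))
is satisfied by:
  {g: True, h: False}


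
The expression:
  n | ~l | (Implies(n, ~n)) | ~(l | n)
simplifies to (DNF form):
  True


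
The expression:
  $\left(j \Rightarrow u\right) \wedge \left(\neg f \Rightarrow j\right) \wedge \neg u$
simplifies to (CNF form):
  $f \wedge \neg j \wedge \neg u$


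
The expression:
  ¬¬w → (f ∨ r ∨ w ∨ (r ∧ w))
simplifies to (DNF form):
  True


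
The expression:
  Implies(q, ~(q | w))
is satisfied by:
  {q: False}


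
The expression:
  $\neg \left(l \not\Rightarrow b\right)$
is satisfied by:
  {b: True, l: False}
  {l: False, b: False}
  {l: True, b: True}


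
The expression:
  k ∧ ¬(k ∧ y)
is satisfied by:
  {k: True, y: False}


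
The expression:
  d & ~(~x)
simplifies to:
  d & x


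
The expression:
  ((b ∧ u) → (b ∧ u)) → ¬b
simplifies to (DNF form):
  ¬b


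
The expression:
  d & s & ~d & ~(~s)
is never true.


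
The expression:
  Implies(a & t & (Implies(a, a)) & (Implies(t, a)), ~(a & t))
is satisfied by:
  {t: False, a: False}
  {a: True, t: False}
  {t: True, a: False}


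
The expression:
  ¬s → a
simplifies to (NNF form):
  a ∨ s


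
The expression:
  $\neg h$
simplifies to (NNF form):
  $\neg h$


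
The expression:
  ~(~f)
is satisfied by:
  {f: True}


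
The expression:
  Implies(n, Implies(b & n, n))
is always true.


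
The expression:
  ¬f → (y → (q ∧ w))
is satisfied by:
  {w: True, f: True, q: True, y: False}
  {w: True, f: True, q: False, y: False}
  {f: True, q: True, w: False, y: False}
  {f: True, w: False, q: False, y: False}
  {w: True, q: True, f: False, y: False}
  {w: True, q: False, f: False, y: False}
  {q: True, w: False, f: False, y: False}
  {q: False, w: False, f: False, y: False}
  {y: True, w: True, f: True, q: True}
  {y: True, w: True, f: True, q: False}
  {y: True, f: True, q: True, w: False}
  {y: True, f: True, q: False, w: False}
  {y: True, w: True, q: True, f: False}


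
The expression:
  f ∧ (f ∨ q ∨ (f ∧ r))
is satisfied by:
  {f: True}


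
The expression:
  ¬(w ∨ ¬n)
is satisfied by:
  {n: True, w: False}


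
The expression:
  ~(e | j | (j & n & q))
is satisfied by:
  {e: False, j: False}


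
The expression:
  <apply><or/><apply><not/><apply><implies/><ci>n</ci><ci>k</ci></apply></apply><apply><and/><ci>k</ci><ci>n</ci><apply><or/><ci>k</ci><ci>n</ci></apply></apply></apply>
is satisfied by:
  {n: True}


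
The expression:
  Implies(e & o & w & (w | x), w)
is always true.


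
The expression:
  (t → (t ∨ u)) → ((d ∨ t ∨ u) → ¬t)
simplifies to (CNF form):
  ¬t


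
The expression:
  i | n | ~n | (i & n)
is always true.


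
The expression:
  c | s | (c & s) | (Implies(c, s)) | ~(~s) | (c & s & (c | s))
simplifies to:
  True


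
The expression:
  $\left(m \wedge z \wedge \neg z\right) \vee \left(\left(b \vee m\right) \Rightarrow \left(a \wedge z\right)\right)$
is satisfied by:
  {z: True, a: True, b: False, m: False}
  {z: True, a: False, b: False, m: False}
  {a: True, z: False, b: False, m: False}
  {z: False, a: False, b: False, m: False}
  {z: True, m: True, a: True, b: False}
  {z: True, b: True, a: True, m: False}
  {z: True, m: True, b: True, a: True}


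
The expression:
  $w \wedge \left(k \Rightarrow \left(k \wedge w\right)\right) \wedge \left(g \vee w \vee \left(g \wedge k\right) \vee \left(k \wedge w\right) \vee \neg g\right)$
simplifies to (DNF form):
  $w$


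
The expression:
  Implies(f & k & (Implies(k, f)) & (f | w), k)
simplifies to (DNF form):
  True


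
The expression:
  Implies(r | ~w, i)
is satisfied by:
  {i: True, w: True, r: False}
  {i: True, r: False, w: False}
  {i: True, w: True, r: True}
  {i: True, r: True, w: False}
  {w: True, r: False, i: False}


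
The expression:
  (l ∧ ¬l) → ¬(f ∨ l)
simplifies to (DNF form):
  True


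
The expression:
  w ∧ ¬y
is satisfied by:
  {w: True, y: False}


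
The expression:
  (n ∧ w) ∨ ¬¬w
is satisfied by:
  {w: True}


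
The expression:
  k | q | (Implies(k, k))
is always true.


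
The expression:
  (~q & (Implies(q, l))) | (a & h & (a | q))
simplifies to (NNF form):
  ~q | (a & h)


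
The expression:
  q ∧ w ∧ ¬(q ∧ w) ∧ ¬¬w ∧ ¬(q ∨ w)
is never true.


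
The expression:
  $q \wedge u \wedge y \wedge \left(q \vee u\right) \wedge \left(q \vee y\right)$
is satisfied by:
  {u: True, y: True, q: True}


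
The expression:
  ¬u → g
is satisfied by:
  {g: True, u: True}
  {g: True, u: False}
  {u: True, g: False}


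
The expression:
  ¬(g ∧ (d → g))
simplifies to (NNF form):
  ¬g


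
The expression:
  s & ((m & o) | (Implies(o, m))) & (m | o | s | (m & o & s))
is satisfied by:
  {m: True, s: True, o: False}
  {s: True, o: False, m: False}
  {m: True, o: True, s: True}


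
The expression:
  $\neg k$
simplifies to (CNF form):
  $\neg k$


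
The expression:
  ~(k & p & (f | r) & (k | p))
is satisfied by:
  {r: False, p: False, k: False, f: False}
  {f: True, r: False, p: False, k: False}
  {r: True, f: False, p: False, k: False}
  {f: True, r: True, p: False, k: False}
  {k: True, f: False, r: False, p: False}
  {f: True, k: True, r: False, p: False}
  {k: True, r: True, f: False, p: False}
  {f: True, k: True, r: True, p: False}
  {p: True, k: False, r: False, f: False}
  {p: True, f: True, k: False, r: False}
  {p: True, r: True, k: False, f: False}
  {f: True, p: True, r: True, k: False}
  {p: True, k: True, f: False, r: False}


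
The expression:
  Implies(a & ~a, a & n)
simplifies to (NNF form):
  True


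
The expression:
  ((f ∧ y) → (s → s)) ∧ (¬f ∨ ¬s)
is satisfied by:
  {s: False, f: False}
  {f: True, s: False}
  {s: True, f: False}


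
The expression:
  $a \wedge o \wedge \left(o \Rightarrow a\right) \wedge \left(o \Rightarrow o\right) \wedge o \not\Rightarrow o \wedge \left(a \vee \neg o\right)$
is never true.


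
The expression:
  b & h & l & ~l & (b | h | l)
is never true.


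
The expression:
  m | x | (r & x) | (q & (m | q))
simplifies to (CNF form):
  m | q | x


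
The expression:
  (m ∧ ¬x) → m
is always true.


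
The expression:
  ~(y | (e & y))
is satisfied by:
  {y: False}


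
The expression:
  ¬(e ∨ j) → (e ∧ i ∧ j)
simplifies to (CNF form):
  e ∨ j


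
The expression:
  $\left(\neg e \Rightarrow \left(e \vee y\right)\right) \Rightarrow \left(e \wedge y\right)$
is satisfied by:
  {e: False, y: False}
  {y: True, e: True}


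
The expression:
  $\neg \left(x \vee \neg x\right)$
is never true.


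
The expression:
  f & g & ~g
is never true.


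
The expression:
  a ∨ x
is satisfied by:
  {a: True, x: True}
  {a: True, x: False}
  {x: True, a: False}


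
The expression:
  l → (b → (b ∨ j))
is always true.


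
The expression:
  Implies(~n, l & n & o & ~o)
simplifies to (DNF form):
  n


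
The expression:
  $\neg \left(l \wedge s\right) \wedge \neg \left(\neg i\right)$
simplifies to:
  $i \wedge \left(\neg l \vee \neg s\right)$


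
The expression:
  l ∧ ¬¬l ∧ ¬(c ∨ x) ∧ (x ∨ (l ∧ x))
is never true.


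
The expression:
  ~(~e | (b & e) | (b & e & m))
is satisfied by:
  {e: True, b: False}


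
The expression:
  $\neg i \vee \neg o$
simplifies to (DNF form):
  $\neg i \vee \neg o$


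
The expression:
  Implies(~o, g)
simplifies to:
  g | o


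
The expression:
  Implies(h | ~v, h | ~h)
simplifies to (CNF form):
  True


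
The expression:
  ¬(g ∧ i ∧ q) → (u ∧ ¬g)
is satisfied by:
  {q: True, i: True, u: True, g: False}
  {q: True, u: True, i: False, g: False}
  {i: True, u: True, q: False, g: False}
  {u: True, q: False, i: False, g: False}
  {g: True, q: True, i: True, u: True}
  {g: True, q: True, i: True, u: False}


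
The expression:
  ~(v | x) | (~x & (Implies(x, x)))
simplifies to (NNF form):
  ~x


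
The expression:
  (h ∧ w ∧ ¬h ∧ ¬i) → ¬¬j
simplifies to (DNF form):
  True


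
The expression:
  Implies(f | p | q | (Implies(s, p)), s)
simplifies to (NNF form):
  s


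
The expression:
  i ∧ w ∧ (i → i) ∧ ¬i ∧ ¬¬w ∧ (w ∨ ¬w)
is never true.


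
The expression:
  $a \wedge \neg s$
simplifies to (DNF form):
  $a \wedge \neg s$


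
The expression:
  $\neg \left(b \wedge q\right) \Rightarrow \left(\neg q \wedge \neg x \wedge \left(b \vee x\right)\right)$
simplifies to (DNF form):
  $\left(b \wedge q\right) \vee \left(b \wedge \neg x\right)$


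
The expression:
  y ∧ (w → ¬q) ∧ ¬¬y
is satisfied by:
  {y: True, w: False, q: False}
  {q: True, y: True, w: False}
  {w: True, y: True, q: False}


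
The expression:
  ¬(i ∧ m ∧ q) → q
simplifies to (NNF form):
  q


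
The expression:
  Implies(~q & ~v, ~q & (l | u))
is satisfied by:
  {l: True, q: True, v: True, u: True}
  {l: True, q: True, v: True, u: False}
  {l: True, q: True, u: True, v: False}
  {l: True, q: True, u: False, v: False}
  {l: True, v: True, u: True, q: False}
  {l: True, v: True, u: False, q: False}
  {l: True, v: False, u: True, q: False}
  {l: True, v: False, u: False, q: False}
  {q: True, v: True, u: True, l: False}
  {q: True, v: True, u: False, l: False}
  {q: True, u: True, v: False, l: False}
  {q: True, u: False, v: False, l: False}
  {v: True, u: True, q: False, l: False}
  {v: True, q: False, u: False, l: False}
  {u: True, q: False, v: False, l: False}


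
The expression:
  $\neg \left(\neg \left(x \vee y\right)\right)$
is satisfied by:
  {y: True, x: True}
  {y: True, x: False}
  {x: True, y: False}


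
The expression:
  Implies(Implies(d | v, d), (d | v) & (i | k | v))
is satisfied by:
  {i: True, k: True, v: True, d: True}
  {i: True, v: True, d: True, k: False}
  {k: True, v: True, d: True, i: False}
  {v: True, d: True, k: False, i: False}
  {k: True, v: True, i: True, d: False}
  {v: True, i: True, k: False, d: False}
  {v: True, k: True, i: False, d: False}
  {v: True, i: False, d: False, k: False}
  {k: True, i: True, d: True, v: False}
  {i: True, d: True, k: False, v: False}
  {k: True, d: True, i: False, v: False}


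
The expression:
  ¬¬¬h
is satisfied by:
  {h: False}


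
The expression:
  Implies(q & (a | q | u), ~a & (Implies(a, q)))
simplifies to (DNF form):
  ~a | ~q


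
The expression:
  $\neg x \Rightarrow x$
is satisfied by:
  {x: True}


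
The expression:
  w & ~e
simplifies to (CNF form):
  w & ~e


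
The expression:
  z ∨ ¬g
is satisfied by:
  {z: True, g: False}
  {g: False, z: False}
  {g: True, z: True}


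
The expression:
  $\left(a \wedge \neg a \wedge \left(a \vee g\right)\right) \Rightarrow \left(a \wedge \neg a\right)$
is always true.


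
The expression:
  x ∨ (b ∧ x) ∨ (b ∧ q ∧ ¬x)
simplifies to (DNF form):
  x ∨ (b ∧ q)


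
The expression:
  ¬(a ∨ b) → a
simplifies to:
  a ∨ b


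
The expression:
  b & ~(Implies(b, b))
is never true.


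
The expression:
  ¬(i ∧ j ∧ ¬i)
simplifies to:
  True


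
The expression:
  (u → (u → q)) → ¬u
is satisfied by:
  {u: False, q: False}
  {q: True, u: False}
  {u: True, q: False}


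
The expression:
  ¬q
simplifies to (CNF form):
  ¬q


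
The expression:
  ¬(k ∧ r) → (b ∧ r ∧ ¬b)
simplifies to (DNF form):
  k ∧ r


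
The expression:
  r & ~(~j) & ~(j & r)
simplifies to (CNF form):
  False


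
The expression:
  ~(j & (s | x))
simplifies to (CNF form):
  (~j | ~s) & (~j | ~x)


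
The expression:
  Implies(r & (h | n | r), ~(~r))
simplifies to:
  True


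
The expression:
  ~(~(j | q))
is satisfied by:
  {q: True, j: True}
  {q: True, j: False}
  {j: True, q: False}


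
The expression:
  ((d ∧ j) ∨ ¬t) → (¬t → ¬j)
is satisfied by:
  {t: True, j: False}
  {j: False, t: False}
  {j: True, t: True}


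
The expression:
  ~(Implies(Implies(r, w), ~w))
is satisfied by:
  {w: True}


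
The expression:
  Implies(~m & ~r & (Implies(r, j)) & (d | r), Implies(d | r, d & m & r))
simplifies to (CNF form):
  m | r | ~d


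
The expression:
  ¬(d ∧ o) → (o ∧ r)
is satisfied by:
  {r: True, d: True, o: True}
  {r: True, o: True, d: False}
  {d: True, o: True, r: False}


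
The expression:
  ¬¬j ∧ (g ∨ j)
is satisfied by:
  {j: True}


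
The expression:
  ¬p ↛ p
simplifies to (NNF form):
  True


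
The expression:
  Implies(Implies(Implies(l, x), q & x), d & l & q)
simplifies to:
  (x & ~q) | (d & l & q) | (~l & ~x)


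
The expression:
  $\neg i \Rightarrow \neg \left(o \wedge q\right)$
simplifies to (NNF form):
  $i \vee \neg o \vee \neg q$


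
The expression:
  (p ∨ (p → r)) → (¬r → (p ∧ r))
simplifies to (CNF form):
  r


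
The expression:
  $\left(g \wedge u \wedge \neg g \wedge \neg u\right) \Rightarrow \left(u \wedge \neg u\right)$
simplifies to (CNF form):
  $\text{True}$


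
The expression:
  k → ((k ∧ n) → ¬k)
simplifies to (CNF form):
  ¬k ∨ ¬n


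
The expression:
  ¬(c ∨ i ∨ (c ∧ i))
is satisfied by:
  {i: False, c: False}


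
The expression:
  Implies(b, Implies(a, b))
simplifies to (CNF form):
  True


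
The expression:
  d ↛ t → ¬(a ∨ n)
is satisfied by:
  {t: True, a: False, d: False, n: False}
  {n: True, t: True, a: False, d: False}
  {t: True, a: True, n: False, d: False}
  {n: True, t: True, a: True, d: False}
  {n: False, a: False, t: False, d: False}
  {n: True, a: False, t: False, d: False}
  {a: True, n: False, t: False, d: False}
  {n: True, a: True, t: False, d: False}
  {d: True, t: True, n: False, a: False}
  {d: True, n: True, t: True, a: False}
  {d: True, t: True, a: True, n: False}
  {d: True, n: True, t: True, a: True}
  {d: True, n: False, a: False, t: False}


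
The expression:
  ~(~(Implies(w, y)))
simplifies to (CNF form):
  y | ~w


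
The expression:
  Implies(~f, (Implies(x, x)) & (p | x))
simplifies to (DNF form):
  f | p | x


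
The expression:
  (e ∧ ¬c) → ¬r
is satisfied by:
  {c: True, e: False, r: False}
  {e: False, r: False, c: False}
  {r: True, c: True, e: False}
  {r: True, e: False, c: False}
  {c: True, e: True, r: False}
  {e: True, c: False, r: False}
  {r: True, e: True, c: True}


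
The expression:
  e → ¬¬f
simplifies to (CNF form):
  f ∨ ¬e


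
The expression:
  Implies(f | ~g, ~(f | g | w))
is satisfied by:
  {g: True, w: False, f: False}
  {w: False, f: False, g: False}
  {g: True, w: True, f: False}


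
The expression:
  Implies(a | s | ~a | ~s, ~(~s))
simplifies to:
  s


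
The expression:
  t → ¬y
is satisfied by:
  {t: False, y: False}
  {y: True, t: False}
  {t: True, y: False}


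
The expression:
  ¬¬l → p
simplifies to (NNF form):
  p ∨ ¬l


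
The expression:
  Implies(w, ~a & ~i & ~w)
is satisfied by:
  {w: False}


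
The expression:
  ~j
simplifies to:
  ~j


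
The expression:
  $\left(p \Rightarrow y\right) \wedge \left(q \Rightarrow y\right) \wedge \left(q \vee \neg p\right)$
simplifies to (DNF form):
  $\left(q \wedge y\right) \vee \left(\neg p \wedge \neg q\right)$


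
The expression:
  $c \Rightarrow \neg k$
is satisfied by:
  {k: False, c: False}
  {c: True, k: False}
  {k: True, c: False}


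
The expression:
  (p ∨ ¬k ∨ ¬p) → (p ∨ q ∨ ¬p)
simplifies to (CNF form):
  True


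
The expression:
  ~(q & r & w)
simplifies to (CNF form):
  ~q | ~r | ~w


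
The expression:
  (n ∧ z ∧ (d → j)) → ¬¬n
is always true.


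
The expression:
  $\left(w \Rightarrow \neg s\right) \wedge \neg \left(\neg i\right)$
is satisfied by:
  {i: True, s: False, w: False}
  {i: True, w: True, s: False}
  {i: True, s: True, w: False}


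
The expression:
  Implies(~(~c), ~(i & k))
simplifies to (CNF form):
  ~c | ~i | ~k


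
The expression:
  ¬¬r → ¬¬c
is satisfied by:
  {c: True, r: False}
  {r: False, c: False}
  {r: True, c: True}


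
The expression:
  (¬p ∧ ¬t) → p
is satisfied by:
  {t: True, p: True}
  {t: True, p: False}
  {p: True, t: False}


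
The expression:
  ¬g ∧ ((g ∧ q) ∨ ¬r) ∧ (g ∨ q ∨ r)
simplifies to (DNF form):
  q ∧ ¬g ∧ ¬r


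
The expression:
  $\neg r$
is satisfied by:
  {r: False}


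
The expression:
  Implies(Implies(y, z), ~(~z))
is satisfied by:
  {y: True, z: True}
  {y: True, z: False}
  {z: True, y: False}


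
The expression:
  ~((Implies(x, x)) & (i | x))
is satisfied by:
  {x: False, i: False}


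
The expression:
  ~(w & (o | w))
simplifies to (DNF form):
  ~w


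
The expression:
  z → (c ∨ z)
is always true.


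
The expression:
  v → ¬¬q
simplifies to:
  q ∨ ¬v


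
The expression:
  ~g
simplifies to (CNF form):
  ~g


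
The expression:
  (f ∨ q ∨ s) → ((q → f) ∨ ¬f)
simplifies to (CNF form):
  True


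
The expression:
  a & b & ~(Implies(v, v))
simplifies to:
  False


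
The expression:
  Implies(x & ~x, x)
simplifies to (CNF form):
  True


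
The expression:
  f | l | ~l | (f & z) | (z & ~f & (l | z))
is always true.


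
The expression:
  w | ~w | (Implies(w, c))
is always true.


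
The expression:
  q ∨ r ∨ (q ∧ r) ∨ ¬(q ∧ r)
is always true.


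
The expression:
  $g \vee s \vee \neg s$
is always true.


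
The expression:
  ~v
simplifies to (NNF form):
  ~v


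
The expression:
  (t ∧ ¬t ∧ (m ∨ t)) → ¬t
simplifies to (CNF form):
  True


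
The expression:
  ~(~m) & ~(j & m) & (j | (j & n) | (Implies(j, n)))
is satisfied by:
  {m: True, j: False}


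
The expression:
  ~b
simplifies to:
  ~b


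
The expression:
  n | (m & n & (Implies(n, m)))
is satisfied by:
  {n: True}


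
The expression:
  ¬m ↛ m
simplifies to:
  ¬m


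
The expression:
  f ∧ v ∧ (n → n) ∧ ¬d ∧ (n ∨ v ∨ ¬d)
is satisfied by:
  {f: True, v: True, d: False}


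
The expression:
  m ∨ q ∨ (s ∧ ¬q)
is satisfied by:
  {q: True, m: True, s: True}
  {q: True, m: True, s: False}
  {q: True, s: True, m: False}
  {q: True, s: False, m: False}
  {m: True, s: True, q: False}
  {m: True, s: False, q: False}
  {s: True, m: False, q: False}


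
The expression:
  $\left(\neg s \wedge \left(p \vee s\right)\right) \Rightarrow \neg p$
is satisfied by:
  {s: True, p: False}
  {p: False, s: False}
  {p: True, s: True}


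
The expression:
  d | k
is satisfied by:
  {d: True, k: True}
  {d: True, k: False}
  {k: True, d: False}


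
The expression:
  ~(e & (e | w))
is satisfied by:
  {e: False}


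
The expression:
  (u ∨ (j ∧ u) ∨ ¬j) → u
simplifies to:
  j ∨ u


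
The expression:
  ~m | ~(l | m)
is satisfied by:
  {m: False}


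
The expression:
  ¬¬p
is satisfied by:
  {p: True}


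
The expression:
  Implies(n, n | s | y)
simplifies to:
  True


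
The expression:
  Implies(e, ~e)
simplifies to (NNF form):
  ~e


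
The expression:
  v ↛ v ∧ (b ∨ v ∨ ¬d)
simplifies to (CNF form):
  False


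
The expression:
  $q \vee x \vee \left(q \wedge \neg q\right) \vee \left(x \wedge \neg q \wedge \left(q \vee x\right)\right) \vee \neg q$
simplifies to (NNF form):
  $\text{True}$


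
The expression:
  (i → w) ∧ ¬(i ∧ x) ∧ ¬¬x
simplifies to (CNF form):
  x ∧ ¬i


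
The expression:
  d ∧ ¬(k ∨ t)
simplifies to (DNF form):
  d ∧ ¬k ∧ ¬t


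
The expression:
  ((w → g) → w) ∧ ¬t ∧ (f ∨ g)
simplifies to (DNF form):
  (f ∧ w ∧ ¬t) ∨ (g ∧ w ∧ ¬t)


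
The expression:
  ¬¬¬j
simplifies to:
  ¬j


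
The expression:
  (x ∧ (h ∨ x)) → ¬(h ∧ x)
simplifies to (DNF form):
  ¬h ∨ ¬x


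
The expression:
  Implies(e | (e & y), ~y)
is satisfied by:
  {e: False, y: False}
  {y: True, e: False}
  {e: True, y: False}


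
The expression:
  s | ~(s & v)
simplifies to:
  True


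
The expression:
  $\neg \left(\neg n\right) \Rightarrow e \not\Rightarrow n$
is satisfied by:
  {n: False}


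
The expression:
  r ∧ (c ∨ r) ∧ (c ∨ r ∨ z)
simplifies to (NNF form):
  r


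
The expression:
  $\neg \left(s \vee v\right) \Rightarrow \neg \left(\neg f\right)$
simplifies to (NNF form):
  $f \vee s \vee v$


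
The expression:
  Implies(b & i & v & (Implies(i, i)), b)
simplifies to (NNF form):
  True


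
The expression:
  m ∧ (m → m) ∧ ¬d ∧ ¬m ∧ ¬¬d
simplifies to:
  False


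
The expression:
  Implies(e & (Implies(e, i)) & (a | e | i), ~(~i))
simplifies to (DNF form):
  True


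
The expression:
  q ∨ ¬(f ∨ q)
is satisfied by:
  {q: True, f: False}
  {f: False, q: False}
  {f: True, q: True}


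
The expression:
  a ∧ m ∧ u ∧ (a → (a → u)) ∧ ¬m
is never true.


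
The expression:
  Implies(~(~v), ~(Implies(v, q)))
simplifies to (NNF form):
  ~q | ~v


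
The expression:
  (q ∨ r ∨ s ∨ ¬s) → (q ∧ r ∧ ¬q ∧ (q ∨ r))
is never true.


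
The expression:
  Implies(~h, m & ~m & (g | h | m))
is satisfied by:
  {h: True}


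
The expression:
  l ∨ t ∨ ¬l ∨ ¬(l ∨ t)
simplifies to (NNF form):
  True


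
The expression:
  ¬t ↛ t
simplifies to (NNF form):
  True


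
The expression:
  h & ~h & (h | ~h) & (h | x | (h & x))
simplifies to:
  False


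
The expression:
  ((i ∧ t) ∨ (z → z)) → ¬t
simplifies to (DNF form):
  ¬t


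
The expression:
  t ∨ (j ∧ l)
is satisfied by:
  {t: True, j: True, l: True}
  {t: True, j: True, l: False}
  {t: True, l: True, j: False}
  {t: True, l: False, j: False}
  {j: True, l: True, t: False}


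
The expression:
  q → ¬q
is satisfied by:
  {q: False}


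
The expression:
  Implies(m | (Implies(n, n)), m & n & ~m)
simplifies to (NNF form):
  False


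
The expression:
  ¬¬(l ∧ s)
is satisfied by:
  {s: True, l: True}


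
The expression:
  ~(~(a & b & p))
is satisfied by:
  {a: True, p: True, b: True}


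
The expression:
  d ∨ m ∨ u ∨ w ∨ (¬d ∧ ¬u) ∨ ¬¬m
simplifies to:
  True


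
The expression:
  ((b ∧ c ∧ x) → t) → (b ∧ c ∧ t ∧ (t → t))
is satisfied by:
  {x: True, t: True, c: True, b: True}
  {x: True, c: True, b: True, t: False}
  {t: True, c: True, b: True, x: False}


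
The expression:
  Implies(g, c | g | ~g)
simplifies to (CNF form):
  True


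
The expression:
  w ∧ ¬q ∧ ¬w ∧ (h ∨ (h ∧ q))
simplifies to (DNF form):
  False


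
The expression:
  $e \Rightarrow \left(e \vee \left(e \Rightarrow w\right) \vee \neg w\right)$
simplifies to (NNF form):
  $\text{True}$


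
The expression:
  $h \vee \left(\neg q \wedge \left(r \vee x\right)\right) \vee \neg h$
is always true.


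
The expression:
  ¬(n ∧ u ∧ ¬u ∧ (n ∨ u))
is always true.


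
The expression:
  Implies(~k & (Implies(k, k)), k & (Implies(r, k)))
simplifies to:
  k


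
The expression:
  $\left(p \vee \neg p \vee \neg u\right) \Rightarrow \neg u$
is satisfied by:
  {u: False}


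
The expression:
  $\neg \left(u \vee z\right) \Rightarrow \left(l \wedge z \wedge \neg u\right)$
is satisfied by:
  {z: True, u: True}
  {z: True, u: False}
  {u: True, z: False}


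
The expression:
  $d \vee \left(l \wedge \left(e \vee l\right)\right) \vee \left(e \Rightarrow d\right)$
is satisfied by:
  {d: True, l: True, e: False}
  {d: True, e: False, l: False}
  {l: True, e: False, d: False}
  {l: False, e: False, d: False}
  {d: True, l: True, e: True}
  {d: True, e: True, l: False}
  {l: True, e: True, d: False}


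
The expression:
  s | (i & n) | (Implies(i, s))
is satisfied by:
  {n: True, s: True, i: False}
  {n: True, s: False, i: False}
  {s: True, n: False, i: False}
  {n: False, s: False, i: False}
  {n: True, i: True, s: True}
  {n: True, i: True, s: False}
  {i: True, s: True, n: False}


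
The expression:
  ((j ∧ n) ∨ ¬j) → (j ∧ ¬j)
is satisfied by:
  {j: True, n: False}


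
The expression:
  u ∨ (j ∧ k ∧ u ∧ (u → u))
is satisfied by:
  {u: True}


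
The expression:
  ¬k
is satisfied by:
  {k: False}


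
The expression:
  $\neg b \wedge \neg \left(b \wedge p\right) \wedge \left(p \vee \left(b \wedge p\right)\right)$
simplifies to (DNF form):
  $p \wedge \neg b$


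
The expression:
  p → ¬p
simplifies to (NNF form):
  ¬p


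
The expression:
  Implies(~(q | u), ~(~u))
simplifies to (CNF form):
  q | u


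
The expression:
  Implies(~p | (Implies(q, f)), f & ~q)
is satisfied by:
  {f: True, p: True, q: False}
  {f: True, p: False, q: False}
  {q: True, p: True, f: False}


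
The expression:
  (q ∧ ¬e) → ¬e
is always true.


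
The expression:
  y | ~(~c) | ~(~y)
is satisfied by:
  {y: True, c: True}
  {y: True, c: False}
  {c: True, y: False}


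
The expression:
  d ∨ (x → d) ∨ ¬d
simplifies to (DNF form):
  True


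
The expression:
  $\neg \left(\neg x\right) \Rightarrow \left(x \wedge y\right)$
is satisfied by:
  {y: True, x: False}
  {x: False, y: False}
  {x: True, y: True}


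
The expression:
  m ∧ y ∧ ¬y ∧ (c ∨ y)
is never true.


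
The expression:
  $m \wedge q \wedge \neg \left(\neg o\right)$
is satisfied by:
  {m: True, o: True, q: True}


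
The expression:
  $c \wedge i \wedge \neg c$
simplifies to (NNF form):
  $\text{False}$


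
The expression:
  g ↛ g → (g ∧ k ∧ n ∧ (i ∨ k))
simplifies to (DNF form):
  True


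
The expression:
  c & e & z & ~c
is never true.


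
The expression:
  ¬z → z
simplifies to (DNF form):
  z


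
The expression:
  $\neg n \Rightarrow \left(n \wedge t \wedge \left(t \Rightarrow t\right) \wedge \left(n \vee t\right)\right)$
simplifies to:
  $n$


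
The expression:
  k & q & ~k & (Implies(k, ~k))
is never true.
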